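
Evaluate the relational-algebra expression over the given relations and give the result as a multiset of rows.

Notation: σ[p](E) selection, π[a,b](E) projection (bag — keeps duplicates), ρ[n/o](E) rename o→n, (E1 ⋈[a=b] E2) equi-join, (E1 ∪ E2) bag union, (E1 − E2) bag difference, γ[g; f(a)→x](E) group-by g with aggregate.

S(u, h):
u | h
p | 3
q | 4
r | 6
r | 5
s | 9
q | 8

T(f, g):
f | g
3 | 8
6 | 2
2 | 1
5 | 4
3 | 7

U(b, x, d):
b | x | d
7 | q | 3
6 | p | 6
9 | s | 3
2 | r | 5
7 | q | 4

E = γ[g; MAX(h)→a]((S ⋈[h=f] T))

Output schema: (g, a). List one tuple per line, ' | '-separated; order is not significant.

Per-node cardinality:
  S → 6
  T → 5
  (S ⋈[h=f] T) → 4
  γ[g; MAX(h)→a]((S ⋈[h=f] T)) → 4

== RESULT ==
g | a
2 | 6
4 | 5
7 | 3
8 | 3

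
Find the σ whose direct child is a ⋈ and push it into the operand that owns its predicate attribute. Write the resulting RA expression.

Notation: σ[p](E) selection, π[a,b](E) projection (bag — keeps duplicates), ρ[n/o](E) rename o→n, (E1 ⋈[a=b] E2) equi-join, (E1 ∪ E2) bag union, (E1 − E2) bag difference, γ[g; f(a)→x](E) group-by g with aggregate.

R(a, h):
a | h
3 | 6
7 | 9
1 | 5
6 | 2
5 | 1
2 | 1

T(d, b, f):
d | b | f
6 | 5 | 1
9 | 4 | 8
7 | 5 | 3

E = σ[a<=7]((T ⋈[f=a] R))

σ filters on a, owned by the right side.
E' = (T ⋈[f=a] σ[a<=7](R))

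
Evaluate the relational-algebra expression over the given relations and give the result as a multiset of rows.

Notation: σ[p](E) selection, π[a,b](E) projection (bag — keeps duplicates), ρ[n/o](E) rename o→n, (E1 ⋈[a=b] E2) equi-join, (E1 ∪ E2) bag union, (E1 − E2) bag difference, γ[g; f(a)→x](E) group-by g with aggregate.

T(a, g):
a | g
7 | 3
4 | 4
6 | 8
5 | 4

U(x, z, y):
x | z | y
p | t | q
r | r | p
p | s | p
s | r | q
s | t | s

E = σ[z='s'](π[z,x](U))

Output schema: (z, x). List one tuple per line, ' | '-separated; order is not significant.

Subexpression sizes:
  U → 5
  π[z,x](U) → 5
  σ[z='s'](π[z,x](U)) → 1

== RESULT ==
z | x
s | p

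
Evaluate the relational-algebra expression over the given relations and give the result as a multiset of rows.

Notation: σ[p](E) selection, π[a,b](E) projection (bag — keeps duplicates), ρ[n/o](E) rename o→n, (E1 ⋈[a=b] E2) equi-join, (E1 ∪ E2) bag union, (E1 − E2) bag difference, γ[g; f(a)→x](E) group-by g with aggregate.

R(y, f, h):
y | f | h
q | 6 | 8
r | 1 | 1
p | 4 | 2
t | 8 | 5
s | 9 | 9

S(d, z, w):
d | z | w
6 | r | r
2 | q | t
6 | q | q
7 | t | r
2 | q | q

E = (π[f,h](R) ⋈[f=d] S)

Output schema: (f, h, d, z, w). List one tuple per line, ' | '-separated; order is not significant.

Stepwise |·|:
  R → 5
  π[f,h](R) → 5
  S → 5
  (π[f,h](R) ⋈[f=d] S) → 2

== RESULT ==
f | h | d | z | w
6 | 8 | 6 | q | q
6 | 8 | 6 | r | r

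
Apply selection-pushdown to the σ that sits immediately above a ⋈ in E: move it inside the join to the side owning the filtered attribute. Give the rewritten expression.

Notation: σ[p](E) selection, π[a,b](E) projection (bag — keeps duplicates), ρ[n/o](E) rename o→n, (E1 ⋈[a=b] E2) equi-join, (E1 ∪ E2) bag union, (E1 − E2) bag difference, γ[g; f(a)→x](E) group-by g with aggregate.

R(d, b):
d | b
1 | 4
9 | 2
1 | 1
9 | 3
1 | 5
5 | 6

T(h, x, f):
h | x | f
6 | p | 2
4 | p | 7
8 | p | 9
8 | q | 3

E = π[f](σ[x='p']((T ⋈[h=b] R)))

σ filters on x, owned by the left side.
E' = π[f]((σ[x='p'](T) ⋈[h=b] R))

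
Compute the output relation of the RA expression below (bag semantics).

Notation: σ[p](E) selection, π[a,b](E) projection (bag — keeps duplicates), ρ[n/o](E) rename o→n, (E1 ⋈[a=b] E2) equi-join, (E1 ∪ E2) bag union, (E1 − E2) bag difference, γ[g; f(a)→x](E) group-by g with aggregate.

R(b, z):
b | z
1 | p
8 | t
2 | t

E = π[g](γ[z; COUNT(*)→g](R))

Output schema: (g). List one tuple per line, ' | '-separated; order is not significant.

Row counts bottom-up:
  R → 3
  γ[z; COUNT(*)→g](R) → 2
  π[g](γ[z; COUNT(*)→g](R)) → 2

== RESULT ==
g
1
2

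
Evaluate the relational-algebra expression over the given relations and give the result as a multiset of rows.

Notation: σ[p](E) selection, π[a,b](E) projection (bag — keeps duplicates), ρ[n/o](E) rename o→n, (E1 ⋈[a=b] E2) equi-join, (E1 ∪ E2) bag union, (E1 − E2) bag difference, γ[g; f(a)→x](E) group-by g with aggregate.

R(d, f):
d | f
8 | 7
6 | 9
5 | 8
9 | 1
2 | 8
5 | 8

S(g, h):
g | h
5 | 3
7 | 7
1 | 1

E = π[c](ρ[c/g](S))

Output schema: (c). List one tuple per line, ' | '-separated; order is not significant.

Stepwise |·|:
  S → 3
  ρ[c/g](S) → 3
  π[c](ρ[c/g](S)) → 3

== RESULT ==
c
1
5
7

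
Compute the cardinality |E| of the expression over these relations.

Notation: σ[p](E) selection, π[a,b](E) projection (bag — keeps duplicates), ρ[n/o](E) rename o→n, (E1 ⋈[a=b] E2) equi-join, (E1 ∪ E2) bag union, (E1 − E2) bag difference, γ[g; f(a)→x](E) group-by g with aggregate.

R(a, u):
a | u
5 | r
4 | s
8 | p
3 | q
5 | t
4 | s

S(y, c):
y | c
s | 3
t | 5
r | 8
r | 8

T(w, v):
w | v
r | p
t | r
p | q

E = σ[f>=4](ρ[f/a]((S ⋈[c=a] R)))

Per-node cardinality:
  S → 4
  R → 6
  (S ⋈[c=a] R) → 5
  ρ[f/a]((S ⋈[c=a] R)) → 5
  σ[f>=4](ρ[f/a]((S ⋈[c=a] R))) → 4

|E| = 4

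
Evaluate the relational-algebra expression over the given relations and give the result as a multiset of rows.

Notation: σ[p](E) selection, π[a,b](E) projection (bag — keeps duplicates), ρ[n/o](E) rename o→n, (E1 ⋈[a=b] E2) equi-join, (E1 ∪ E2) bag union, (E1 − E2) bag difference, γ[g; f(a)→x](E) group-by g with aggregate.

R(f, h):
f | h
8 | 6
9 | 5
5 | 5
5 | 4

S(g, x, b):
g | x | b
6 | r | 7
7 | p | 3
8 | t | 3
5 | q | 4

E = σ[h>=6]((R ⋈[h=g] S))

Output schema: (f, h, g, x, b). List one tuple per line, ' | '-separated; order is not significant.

Subexpression sizes:
  R → 4
  S → 4
  (R ⋈[h=g] S) → 3
  σ[h>=6]((R ⋈[h=g] S)) → 1

== RESULT ==
f | h | g | x | b
8 | 6 | 6 | r | 7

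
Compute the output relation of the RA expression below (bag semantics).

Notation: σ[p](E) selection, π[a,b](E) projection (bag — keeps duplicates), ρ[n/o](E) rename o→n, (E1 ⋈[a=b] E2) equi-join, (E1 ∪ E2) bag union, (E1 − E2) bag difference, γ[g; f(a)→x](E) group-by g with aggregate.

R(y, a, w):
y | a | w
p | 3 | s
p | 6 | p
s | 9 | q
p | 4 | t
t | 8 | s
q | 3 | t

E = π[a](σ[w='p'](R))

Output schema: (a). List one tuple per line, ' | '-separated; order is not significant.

Subexpression sizes:
  R → 6
  σ[w='p'](R) → 1
  π[a](σ[w='p'](R)) → 1

== RESULT ==
a
6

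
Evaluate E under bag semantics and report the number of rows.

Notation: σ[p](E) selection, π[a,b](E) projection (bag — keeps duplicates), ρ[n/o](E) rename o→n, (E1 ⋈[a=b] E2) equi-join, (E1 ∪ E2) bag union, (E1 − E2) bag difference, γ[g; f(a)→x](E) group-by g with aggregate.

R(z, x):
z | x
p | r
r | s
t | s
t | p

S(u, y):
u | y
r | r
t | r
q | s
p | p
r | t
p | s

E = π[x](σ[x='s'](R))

Row counts bottom-up:
  R → 4
  σ[x='s'](R) → 2
  π[x](σ[x='s'](R)) → 2

|E| = 2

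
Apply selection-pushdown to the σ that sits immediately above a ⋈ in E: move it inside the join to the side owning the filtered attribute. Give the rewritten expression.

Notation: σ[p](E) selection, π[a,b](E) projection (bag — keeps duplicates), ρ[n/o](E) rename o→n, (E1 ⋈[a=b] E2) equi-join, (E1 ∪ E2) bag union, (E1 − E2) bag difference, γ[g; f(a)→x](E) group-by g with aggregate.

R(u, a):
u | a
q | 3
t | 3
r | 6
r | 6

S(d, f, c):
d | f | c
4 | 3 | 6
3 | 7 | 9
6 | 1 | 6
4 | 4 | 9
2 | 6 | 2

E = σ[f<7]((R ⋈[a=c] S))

σ filters on f, owned by the right side.
E' = (R ⋈[a=c] σ[f<7](S))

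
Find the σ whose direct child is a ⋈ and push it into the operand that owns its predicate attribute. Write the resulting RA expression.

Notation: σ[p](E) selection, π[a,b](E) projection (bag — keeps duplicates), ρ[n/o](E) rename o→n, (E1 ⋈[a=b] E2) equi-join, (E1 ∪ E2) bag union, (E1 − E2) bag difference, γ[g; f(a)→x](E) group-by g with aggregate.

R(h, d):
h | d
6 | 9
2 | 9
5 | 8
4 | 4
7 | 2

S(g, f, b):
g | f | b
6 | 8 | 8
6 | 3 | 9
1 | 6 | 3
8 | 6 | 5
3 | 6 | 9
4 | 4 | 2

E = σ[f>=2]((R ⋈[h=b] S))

σ filters on f, owned by the right side.
E' = (R ⋈[h=b] σ[f>=2](S))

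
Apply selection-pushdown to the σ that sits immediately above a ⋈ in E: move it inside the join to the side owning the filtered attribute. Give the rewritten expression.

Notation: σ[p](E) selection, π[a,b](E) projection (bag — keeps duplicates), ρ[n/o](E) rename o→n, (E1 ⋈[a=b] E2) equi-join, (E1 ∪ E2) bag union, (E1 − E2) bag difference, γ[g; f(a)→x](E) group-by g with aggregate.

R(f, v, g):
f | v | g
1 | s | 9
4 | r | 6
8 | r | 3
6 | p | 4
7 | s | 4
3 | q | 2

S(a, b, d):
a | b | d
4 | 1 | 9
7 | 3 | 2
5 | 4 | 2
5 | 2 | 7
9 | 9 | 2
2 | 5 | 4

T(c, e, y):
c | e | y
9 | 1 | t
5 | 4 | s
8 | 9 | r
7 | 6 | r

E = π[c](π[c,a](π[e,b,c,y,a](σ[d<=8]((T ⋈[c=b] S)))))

σ filters on d, owned by the right side.
E' = π[c](π[c,a](π[e,b,c,y,a]((T ⋈[c=b] σ[d<=8](S)))))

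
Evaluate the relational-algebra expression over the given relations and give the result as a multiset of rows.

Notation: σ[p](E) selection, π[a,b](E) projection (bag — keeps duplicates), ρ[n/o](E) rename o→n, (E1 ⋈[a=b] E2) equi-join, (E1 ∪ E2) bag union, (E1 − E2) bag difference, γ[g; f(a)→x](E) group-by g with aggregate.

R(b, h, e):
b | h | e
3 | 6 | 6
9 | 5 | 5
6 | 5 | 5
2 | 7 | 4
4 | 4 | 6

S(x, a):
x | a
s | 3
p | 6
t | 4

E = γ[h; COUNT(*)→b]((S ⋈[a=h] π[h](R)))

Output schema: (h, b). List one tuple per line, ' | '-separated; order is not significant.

Subexpression sizes:
  S → 3
  R → 5
  π[h](R) → 5
  (S ⋈[a=h] π[h](R)) → 2
  γ[h; COUNT(*)→b]((S ⋈[a=h] π[h](R))) → 2

== RESULT ==
h | b
4 | 1
6 | 1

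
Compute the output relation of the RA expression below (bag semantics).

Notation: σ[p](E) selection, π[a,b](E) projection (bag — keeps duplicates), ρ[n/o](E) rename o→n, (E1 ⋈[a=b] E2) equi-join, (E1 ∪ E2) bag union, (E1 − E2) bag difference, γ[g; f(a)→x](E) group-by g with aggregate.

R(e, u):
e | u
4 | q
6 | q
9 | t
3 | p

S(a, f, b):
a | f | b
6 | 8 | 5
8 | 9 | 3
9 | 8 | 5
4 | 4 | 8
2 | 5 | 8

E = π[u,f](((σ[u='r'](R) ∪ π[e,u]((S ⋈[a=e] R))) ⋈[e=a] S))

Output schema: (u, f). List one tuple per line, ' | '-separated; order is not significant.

Subexpression sizes:
  R → 4
  σ[u='r'](R) → 0
  S → 5
  R → 4
  (S ⋈[a=e] R) → 3
  π[e,u]((S ⋈[a=e] R)) → 3
  (σ[u='r'](R) ∪ π[e,u]((S ⋈[a=e] R))) → 3
  S → 5
  ((σ[u='r'](R) ∪ π[e,u]((S ⋈[a=e] R))) ⋈[e=a] S) → 3
  π[u,f](((σ[u='r'](R) ∪ π[e,u]((S ⋈[a=e] R))) ⋈[e=a] S)) → 3

== RESULT ==
u | f
q | 4
q | 8
t | 8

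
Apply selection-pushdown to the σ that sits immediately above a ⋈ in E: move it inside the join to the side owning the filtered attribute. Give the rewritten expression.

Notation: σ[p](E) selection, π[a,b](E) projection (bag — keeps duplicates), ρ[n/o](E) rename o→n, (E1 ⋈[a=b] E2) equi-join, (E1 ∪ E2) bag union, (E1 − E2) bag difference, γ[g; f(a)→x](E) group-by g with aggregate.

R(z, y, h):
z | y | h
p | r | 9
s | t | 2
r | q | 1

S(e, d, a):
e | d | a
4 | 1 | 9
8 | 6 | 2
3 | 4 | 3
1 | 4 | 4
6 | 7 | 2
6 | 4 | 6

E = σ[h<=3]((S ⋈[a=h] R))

σ filters on h, owned by the right side.
E' = (S ⋈[a=h] σ[h<=3](R))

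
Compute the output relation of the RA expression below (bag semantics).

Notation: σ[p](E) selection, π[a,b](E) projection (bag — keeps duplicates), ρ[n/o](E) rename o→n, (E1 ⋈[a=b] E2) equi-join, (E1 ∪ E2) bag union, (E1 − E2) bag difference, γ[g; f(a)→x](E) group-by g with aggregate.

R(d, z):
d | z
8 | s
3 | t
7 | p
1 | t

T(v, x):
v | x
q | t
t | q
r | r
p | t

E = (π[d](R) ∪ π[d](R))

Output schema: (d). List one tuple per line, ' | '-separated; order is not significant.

Subexpression sizes:
  R → 4
  π[d](R) → 4
  R → 4
  π[d](R) → 4
  (π[d](R) ∪ π[d](R)) → 8

== RESULT ==
d
1
1
3
3
7
7
8
8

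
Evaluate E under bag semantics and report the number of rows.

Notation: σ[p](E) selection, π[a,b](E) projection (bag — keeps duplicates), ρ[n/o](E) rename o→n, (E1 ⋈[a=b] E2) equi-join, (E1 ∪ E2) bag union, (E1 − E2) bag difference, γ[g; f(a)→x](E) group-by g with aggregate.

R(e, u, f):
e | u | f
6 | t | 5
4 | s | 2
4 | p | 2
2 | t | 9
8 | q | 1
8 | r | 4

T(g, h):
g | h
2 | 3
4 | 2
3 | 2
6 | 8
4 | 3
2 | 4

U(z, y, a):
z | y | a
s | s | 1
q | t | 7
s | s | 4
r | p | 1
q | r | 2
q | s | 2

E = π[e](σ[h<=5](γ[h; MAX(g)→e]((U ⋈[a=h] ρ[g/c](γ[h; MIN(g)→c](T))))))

Per-node cardinality:
  U → 6
  T → 6
  γ[h; MIN(g)→c](T) → 4
  ρ[g/c](γ[h; MIN(g)→c](T)) → 4
  (U ⋈[a=h] ρ[g/c](γ[h; MIN(g)→c](T))) → 3
  γ[h; MAX(g)→e]((U ⋈[a=h] ρ[g/c](γ[h; MIN(g)→c](T)))) → 2
  σ[h<=5](γ[h; MAX(g)→e]((U ⋈[a=h] ρ[g/c](γ[h; MIN(g)→c](T))))) → 2
  π[e](σ[h<=5](γ[h; MAX(g)→e]((U ⋈[a=h] ρ[g/c](γ[h; MIN(g)→c](T)))))) → 2

|E| = 2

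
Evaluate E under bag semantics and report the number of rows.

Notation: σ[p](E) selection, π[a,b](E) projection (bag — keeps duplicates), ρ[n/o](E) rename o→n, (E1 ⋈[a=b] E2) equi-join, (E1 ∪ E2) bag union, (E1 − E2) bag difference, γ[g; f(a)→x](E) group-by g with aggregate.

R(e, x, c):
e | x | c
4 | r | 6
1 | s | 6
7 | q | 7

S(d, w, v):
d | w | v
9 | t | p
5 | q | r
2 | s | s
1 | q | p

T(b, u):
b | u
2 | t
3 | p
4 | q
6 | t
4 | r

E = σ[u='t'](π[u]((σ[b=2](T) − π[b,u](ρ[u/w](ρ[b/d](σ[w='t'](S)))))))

Subexpression sizes:
  T → 5
  σ[b=2](T) → 1
  S → 4
  σ[w='t'](S) → 1
  ρ[b/d](σ[w='t'](S)) → 1
  ρ[u/w](ρ[b/d](σ[w='t'](S))) → 1
  π[b,u](ρ[u/w](ρ[b/d](σ[w='t'](S)))) → 1
  (σ[b=2](T) − π[b,u](ρ[u/w](ρ[b/d](σ[w='t'](S))))) → 1
  π[u]((σ[b=2](T) − π[b,u](ρ[u/w](ρ[b/d](σ[w='t'](S)))))) → 1
  σ[u='t'](π[u]((σ[b=2](T) − π[b,u](ρ[u/w](ρ[b/d](σ[w='t'](S))))))) → 1

|E| = 1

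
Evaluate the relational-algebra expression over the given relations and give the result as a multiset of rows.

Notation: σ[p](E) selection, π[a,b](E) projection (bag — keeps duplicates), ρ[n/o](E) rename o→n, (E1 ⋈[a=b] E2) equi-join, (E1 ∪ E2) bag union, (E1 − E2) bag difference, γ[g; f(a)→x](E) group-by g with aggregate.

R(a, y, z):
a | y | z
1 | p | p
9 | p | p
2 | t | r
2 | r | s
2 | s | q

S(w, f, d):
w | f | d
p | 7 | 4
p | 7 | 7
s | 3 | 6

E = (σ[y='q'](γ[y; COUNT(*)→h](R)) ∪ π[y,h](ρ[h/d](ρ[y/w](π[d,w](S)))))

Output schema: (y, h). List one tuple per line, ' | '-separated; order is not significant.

Stepwise |·|:
  R → 5
  γ[y; COUNT(*)→h](R) → 4
  σ[y='q'](γ[y; COUNT(*)→h](R)) → 0
  S → 3
  π[d,w](S) → 3
  ρ[y/w](π[d,w](S)) → 3
  ρ[h/d](ρ[y/w](π[d,w](S))) → 3
  π[y,h](ρ[h/d](ρ[y/w](π[d,w](S)))) → 3
  (σ[y='q'](γ[y; COUNT(*)→h](R)) ∪ π[y,h](ρ[h/d](ρ[y/w](π[d,w](S))))) → 3

== RESULT ==
y | h
p | 4
p | 7
s | 6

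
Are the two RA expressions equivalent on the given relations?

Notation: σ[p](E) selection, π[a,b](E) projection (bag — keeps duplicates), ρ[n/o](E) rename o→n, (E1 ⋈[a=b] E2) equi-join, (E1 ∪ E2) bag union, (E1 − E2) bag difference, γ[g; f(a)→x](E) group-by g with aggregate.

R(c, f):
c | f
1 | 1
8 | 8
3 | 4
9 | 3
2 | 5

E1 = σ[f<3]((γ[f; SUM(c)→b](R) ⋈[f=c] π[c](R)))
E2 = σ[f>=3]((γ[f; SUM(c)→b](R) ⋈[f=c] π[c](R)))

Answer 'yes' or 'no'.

E1 row counts bottom-up:
  R → 5
  γ[f; SUM(c)→b](R) → 5
  R → 5
  π[c](R) → 5
  (γ[f; SUM(c)→b](R) ⋈[f=c] π[c](R)) → 3
  σ[f<3]((γ[f; SUM(c)→b](R) ⋈[f=c] π[c](R))) → 1
E2 row counts bottom-up:
  R → 5
  γ[f; SUM(c)→b](R) → 5
  R → 5
  π[c](R) → 5
  (γ[f; SUM(c)→b](R) ⋈[f=c] π[c](R)) → 3
  σ[f>=3]((γ[f; SUM(c)→b](R) ⋈[f=c] π[c](R))) → 2

E1 result:
f | b | c
1 | 1 | 1
E2 result:
f | b | c
3 | 9 | 3
8 | 8 | 8
Witness: (3, 9, 3) appears 0× in E1 but 1× in E2.

no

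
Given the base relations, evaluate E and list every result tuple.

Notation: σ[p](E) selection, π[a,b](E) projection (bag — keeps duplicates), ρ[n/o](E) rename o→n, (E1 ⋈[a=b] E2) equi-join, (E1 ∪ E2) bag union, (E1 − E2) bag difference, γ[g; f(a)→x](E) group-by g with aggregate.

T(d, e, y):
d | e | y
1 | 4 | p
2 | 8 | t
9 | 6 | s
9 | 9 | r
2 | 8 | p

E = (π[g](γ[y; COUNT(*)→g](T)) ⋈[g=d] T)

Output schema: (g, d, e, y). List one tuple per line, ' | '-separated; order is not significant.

Per-node cardinality:
  T → 5
  γ[y; COUNT(*)→g](T) → 4
  π[g](γ[y; COUNT(*)→g](T)) → 4
  T → 5
  (π[g](γ[y; COUNT(*)→g](T)) ⋈[g=d] T) → 5

== RESULT ==
g | d | e | y
1 | 1 | 4 | p
1 | 1 | 4 | p
1 | 1 | 4 | p
2 | 2 | 8 | p
2 | 2 | 8 | t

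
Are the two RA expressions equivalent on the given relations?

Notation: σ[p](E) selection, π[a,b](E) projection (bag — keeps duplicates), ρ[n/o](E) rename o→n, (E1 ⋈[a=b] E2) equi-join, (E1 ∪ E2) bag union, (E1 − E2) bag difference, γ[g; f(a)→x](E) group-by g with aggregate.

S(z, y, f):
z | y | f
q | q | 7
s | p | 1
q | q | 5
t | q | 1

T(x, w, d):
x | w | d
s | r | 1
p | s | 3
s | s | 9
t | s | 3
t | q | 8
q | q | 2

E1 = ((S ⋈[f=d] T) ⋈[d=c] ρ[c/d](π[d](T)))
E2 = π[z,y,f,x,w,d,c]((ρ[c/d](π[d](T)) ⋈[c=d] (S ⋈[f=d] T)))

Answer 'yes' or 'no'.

E1 subexpression sizes:
  S → 4
  T → 6
  (S ⋈[f=d] T) → 2
  T → 6
  π[d](T) → 6
  ρ[c/d](π[d](T)) → 6
  ((S ⋈[f=d] T) ⋈[d=c] ρ[c/d](π[d](T))) → 2
E2 subexpression sizes:
  T → 6
  π[d](T) → 6
  ρ[c/d](π[d](T)) → 6
  S → 4
  T → 6
  (S ⋈[f=d] T) → 2
  (ρ[c/d](π[d](T)) ⋈[c=d] (S ⋈[f=d] T)) → 2
  π[z,y,f,x,w,d,c]((ρ[c/d](π[d](T)) ⋈[c=d] (S ⋈[f=d] T))) → 2

E1 and E2 produce the same multiset:
z | y | f | x | w | d | c
s | p | 1 | s | r | 1 | 1
t | q | 1 | s | r | 1 | 1

yes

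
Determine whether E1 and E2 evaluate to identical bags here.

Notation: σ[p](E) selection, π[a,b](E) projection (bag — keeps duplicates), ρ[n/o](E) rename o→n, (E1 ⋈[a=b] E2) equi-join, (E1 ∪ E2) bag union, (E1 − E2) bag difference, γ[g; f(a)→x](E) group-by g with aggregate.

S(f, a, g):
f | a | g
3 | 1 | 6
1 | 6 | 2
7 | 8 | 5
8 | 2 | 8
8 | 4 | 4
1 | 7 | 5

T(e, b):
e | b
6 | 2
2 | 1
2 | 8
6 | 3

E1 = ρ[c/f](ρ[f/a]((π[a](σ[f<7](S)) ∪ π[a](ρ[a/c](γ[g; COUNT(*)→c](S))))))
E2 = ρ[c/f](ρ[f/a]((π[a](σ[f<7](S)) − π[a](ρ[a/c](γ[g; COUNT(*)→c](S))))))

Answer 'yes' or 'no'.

E1 per-node cardinality:
  S → 6
  σ[f<7](S) → 3
  π[a](σ[f<7](S)) → 3
  S → 6
  γ[g; COUNT(*)→c](S) → 5
  ρ[a/c](γ[g; COUNT(*)→c](S)) → 5
  π[a](ρ[a/c](γ[g; COUNT(*)→c](S))) → 5
  (π[a](σ[f<7](S)) ∪ π[a](ρ[a/c](γ[g; COUNT(*)→c](S)))) → 8
  ρ[f/a]((π[a](σ[f<7](S)) ∪ π[a](ρ[a/c](γ[g; COUNT(*)→c](S))))) → 8
  ρ[c/f](ρ[f/a]((π[a](σ[f<7](S)) ∪ π[a](ρ[a/c](γ[g; COUNT(*)→c](S)))))) → 8
E2 per-node cardinality:
  S → 6
  σ[f<7](S) → 3
  π[a](σ[f<7](S)) → 3
  S → 6
  γ[g; COUNT(*)→c](S) → 5
  ρ[a/c](γ[g; COUNT(*)→c](S)) → 5
  π[a](ρ[a/c](γ[g; COUNT(*)→c](S))) → 5
  (π[a](σ[f<7](S)) − π[a](ρ[a/c](γ[g; COUNT(*)→c](S)))) → 2
  ρ[f/a]((π[a](σ[f<7](S)) − π[a](ρ[a/c](γ[g; COUNT(*)→c](S))))) → 2
  ρ[c/f](ρ[f/a]((π[a](σ[f<7](S)) − π[a](ρ[a/c](γ[g; COUNT(*)→c](S)))))) → 2

E1 result:
c
1
1
1
1
1
2
6
7
E2 result:
c
6
7
Witness: (1,) appears 5× in E1 but 0× in E2.

no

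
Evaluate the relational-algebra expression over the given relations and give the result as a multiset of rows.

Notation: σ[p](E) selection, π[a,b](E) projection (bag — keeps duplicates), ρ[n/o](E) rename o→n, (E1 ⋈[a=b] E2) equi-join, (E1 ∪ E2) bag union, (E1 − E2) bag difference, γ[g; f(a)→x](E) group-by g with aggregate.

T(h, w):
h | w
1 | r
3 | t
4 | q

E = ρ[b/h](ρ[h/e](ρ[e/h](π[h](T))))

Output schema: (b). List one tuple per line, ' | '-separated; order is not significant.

Row counts bottom-up:
  T → 3
  π[h](T) → 3
  ρ[e/h](π[h](T)) → 3
  ρ[h/e](ρ[e/h](π[h](T))) → 3
  ρ[b/h](ρ[h/e](ρ[e/h](π[h](T)))) → 3

== RESULT ==
b
1
3
4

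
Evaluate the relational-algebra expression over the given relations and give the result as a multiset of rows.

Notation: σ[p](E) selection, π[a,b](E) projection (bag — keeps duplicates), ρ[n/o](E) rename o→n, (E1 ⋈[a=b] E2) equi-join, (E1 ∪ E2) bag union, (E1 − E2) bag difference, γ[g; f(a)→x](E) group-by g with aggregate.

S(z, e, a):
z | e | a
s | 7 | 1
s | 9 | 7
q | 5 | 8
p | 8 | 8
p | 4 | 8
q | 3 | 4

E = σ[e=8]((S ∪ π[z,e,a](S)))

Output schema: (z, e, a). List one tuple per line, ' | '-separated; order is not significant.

Stepwise |·|:
  S → 6
  S → 6
  π[z,e,a](S) → 6
  (S ∪ π[z,e,a](S)) → 12
  σ[e=8]((S ∪ π[z,e,a](S))) → 2

== RESULT ==
z | e | a
p | 8 | 8
p | 8 | 8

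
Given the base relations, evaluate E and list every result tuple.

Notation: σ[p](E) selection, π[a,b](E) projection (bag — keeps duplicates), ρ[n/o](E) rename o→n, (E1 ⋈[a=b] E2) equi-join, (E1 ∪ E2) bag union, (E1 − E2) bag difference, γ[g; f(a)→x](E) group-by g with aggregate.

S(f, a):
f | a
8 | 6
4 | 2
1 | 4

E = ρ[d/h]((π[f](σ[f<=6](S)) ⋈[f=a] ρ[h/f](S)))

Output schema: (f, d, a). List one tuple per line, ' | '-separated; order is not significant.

Row counts bottom-up:
  S → 3
  σ[f<=6](S) → 2
  π[f](σ[f<=6](S)) → 2
  S → 3
  ρ[h/f](S) → 3
  (π[f](σ[f<=6](S)) ⋈[f=a] ρ[h/f](S)) → 1
  ρ[d/h]((π[f](σ[f<=6](S)) ⋈[f=a] ρ[h/f](S))) → 1

== RESULT ==
f | d | a
4 | 1 | 4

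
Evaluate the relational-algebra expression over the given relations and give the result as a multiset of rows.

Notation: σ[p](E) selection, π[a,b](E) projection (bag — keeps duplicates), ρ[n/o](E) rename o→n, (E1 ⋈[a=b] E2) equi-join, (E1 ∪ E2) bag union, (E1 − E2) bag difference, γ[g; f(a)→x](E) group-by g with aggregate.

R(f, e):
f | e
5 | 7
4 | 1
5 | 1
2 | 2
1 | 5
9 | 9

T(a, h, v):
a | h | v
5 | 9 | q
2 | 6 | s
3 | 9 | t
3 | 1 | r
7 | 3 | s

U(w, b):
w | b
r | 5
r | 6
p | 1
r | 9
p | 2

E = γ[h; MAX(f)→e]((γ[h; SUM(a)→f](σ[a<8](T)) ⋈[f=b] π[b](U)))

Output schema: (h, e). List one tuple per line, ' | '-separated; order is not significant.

Per-node cardinality:
  T → 5
  σ[a<8](T) → 5
  γ[h; SUM(a)→f](σ[a<8](T)) → 4
  U → 5
  π[b](U) → 5
  (γ[h; SUM(a)→f](σ[a<8](T)) ⋈[f=b] π[b](U)) → 1
  γ[h; MAX(f)→e]((γ[h; SUM(a)→f](σ[a<8](T)) ⋈[f=b] π[b](U))) → 1

== RESULT ==
h | e
6 | 2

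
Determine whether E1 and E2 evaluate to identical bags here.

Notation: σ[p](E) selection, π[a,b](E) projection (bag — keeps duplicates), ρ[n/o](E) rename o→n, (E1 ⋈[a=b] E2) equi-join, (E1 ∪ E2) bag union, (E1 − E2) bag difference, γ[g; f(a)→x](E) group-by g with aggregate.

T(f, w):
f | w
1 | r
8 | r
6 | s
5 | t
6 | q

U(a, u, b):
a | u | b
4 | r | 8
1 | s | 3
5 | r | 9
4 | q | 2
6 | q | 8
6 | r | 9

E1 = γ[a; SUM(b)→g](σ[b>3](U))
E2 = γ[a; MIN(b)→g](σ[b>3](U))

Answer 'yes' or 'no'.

E1 subexpression sizes:
  U → 6
  σ[b>3](U) → 4
  γ[a; SUM(b)→g](σ[b>3](U)) → 3
E2 subexpression sizes:
  U → 6
  σ[b>3](U) → 4
  γ[a; MIN(b)→g](σ[b>3](U)) → 3

E1 result:
a | g
4 | 8
5 | 9
6 | 17
E2 result:
a | g
4 | 8
5 | 9
6 | 8
Witness: (6, 8) appears 0× in E1 but 1× in E2.

no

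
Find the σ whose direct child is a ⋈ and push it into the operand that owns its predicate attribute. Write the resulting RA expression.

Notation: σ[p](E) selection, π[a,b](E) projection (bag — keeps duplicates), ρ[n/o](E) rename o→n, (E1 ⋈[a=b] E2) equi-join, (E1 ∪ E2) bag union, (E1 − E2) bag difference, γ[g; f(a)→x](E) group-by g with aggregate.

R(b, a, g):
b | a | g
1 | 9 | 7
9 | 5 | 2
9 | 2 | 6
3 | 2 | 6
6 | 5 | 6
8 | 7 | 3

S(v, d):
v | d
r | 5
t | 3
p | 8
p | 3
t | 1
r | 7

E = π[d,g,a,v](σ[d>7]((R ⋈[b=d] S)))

σ filters on d, owned by the right side.
E' = π[d,g,a,v]((R ⋈[b=d] σ[d>7](S)))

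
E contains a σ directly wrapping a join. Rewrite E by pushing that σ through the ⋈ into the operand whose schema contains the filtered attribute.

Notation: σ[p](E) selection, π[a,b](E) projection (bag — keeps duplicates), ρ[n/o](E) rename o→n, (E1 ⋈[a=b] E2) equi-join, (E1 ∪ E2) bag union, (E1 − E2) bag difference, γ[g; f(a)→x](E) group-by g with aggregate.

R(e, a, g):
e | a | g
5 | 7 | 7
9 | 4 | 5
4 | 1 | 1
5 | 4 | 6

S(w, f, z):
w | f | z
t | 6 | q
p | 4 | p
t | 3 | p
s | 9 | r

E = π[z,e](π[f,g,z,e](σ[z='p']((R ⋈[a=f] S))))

σ filters on z, owned by the right side.
E' = π[z,e](π[f,g,z,e]((R ⋈[a=f] σ[z='p'](S))))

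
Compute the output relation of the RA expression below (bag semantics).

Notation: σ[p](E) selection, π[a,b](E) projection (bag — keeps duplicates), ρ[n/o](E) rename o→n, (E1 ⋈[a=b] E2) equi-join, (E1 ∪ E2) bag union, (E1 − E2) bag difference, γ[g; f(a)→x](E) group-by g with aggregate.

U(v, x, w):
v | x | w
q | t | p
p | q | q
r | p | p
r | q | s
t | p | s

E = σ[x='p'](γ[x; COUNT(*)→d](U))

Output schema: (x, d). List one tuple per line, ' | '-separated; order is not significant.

Stepwise |·|:
  U → 5
  γ[x; COUNT(*)→d](U) → 3
  σ[x='p'](γ[x; COUNT(*)→d](U)) → 1

== RESULT ==
x | d
p | 2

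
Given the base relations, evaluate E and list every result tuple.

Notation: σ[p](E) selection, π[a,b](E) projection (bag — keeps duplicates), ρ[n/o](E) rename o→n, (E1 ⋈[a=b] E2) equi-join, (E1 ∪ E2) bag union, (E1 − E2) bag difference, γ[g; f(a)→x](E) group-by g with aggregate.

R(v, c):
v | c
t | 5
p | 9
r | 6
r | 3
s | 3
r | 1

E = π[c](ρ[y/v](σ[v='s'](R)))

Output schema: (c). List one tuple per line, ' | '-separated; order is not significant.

Per-node cardinality:
  R → 6
  σ[v='s'](R) → 1
  ρ[y/v](σ[v='s'](R)) → 1
  π[c](ρ[y/v](σ[v='s'](R))) → 1

== RESULT ==
c
3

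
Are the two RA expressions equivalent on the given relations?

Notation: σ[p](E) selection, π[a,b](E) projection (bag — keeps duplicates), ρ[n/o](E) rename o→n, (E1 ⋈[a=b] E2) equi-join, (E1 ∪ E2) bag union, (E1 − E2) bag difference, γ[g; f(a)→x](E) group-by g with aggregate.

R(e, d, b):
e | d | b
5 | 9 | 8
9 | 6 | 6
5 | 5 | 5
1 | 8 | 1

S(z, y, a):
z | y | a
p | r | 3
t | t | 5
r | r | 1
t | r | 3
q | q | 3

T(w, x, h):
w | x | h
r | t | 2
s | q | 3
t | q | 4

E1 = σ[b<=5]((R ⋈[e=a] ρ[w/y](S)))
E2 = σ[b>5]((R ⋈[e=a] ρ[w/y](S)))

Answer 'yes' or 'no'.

E1 row counts bottom-up:
  R → 4
  S → 5
  ρ[w/y](S) → 5
  (R ⋈[e=a] ρ[w/y](S)) → 3
  σ[b<=5]((R ⋈[e=a] ρ[w/y](S))) → 2
E2 row counts bottom-up:
  R → 4
  S → 5
  ρ[w/y](S) → 5
  (R ⋈[e=a] ρ[w/y](S)) → 3
  σ[b>5]((R ⋈[e=a] ρ[w/y](S))) → 1

E1 result:
e | d | b | z | w | a
1 | 8 | 1 | r | r | 1
5 | 5 | 5 | t | t | 5
E2 result:
e | d | b | z | w | a
5 | 9 | 8 | t | t | 5
Witness: (5, 9, 8, 't', 't', 5) appears 0× in E1 but 1× in E2.

no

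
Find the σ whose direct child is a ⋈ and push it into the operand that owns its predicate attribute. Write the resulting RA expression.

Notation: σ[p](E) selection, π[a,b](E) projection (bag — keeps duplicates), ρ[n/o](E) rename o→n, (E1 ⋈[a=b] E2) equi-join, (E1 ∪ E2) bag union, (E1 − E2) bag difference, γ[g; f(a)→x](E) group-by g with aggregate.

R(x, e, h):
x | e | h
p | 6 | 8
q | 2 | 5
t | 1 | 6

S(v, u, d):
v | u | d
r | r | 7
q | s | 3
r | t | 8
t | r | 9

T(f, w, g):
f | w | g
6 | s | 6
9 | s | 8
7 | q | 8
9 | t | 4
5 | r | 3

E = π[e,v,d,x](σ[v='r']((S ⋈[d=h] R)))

σ filters on v, owned by the left side.
E' = π[e,v,d,x]((σ[v='r'](S) ⋈[d=h] R))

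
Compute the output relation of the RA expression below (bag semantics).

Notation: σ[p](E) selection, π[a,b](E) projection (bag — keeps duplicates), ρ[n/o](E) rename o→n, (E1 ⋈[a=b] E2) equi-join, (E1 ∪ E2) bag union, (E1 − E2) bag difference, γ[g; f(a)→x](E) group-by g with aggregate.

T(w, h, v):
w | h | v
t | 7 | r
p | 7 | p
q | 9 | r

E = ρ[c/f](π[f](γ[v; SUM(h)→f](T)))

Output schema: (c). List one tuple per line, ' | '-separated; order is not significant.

Subexpression sizes:
  T → 3
  γ[v; SUM(h)→f](T) → 2
  π[f](γ[v; SUM(h)→f](T)) → 2
  ρ[c/f](π[f](γ[v; SUM(h)→f](T))) → 2

== RESULT ==
c
7
16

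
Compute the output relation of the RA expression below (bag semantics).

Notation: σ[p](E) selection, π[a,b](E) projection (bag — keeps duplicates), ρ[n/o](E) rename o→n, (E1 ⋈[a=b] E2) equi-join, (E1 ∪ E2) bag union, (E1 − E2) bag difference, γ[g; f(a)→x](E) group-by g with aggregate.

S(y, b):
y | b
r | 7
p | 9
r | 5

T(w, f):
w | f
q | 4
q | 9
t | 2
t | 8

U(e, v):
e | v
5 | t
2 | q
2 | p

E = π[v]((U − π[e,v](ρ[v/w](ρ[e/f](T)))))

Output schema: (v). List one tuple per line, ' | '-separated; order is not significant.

Per-node cardinality:
  U → 3
  T → 4
  ρ[e/f](T) → 4
  ρ[v/w](ρ[e/f](T)) → 4
  π[e,v](ρ[v/w](ρ[e/f](T))) → 4
  (U − π[e,v](ρ[v/w](ρ[e/f](T)))) → 3
  π[v]((U − π[e,v](ρ[v/w](ρ[e/f](T))))) → 3

== RESULT ==
v
p
q
t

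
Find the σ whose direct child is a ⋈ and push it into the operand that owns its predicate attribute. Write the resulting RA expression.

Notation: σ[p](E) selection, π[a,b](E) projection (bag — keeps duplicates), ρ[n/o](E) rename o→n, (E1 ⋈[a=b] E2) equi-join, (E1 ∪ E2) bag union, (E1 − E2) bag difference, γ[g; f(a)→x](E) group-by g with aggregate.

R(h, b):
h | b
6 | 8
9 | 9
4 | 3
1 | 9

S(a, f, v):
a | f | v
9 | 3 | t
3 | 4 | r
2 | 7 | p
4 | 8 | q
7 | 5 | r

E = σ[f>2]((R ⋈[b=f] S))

σ filters on f, owned by the right side.
E' = (R ⋈[b=f] σ[f>2](S))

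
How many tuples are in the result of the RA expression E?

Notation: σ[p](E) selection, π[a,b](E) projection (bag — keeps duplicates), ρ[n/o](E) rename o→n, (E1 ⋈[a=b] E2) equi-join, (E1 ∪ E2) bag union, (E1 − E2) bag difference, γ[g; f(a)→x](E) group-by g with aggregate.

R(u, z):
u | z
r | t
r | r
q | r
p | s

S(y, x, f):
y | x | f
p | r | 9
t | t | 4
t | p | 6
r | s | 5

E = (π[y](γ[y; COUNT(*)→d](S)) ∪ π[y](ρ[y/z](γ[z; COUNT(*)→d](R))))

Row counts bottom-up:
  S → 4
  γ[y; COUNT(*)→d](S) → 3
  π[y](γ[y; COUNT(*)→d](S)) → 3
  R → 4
  γ[z; COUNT(*)→d](R) → 3
  ρ[y/z](γ[z; COUNT(*)→d](R)) → 3
  π[y](ρ[y/z](γ[z; COUNT(*)→d](R))) → 3
  (π[y](γ[y; COUNT(*)→d](S)) ∪ π[y](ρ[y/z](γ[z; COUNT(*)→d](R)))) → 6

|E| = 6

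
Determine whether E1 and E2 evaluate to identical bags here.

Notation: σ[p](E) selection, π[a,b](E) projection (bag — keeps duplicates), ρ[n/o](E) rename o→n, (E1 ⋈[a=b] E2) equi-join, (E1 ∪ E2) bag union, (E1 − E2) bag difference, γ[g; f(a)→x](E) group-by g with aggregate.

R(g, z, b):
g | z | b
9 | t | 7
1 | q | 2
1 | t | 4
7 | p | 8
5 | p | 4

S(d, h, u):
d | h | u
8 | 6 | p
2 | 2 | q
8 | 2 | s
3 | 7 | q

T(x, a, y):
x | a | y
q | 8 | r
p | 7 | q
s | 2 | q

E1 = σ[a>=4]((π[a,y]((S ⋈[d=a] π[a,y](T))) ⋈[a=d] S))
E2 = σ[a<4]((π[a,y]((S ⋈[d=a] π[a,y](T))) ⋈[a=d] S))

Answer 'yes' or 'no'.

E1 row counts bottom-up:
  S → 4
  T → 3
  π[a,y](T) → 3
  (S ⋈[d=a] π[a,y](T)) → 3
  π[a,y]((S ⋈[d=a] π[a,y](T))) → 3
  S → 4
  (π[a,y]((S ⋈[d=a] π[a,y](T))) ⋈[a=d] S) → 5
  σ[a>=4]((π[a,y]((S ⋈[d=a] π[a,y](T))) ⋈[a=d] S)) → 4
E2 row counts bottom-up:
  S → 4
  T → 3
  π[a,y](T) → 3
  (S ⋈[d=a] π[a,y](T)) → 3
  π[a,y]((S ⋈[d=a] π[a,y](T))) → 3
  S → 4
  (π[a,y]((S ⋈[d=a] π[a,y](T))) ⋈[a=d] S) → 5
  σ[a<4]((π[a,y]((S ⋈[d=a] π[a,y](T))) ⋈[a=d] S)) → 1

E1 result:
a | y | d | h | u
8 | r | 8 | 2 | s
8 | r | 8 | 2 | s
8 | r | 8 | 6 | p
8 | r | 8 | 6 | p
E2 result:
a | y | d | h | u
2 | q | 2 | 2 | q
Witness: (2, 'q', 2, 2, 'q') appears 0× in E1 but 1× in E2.

no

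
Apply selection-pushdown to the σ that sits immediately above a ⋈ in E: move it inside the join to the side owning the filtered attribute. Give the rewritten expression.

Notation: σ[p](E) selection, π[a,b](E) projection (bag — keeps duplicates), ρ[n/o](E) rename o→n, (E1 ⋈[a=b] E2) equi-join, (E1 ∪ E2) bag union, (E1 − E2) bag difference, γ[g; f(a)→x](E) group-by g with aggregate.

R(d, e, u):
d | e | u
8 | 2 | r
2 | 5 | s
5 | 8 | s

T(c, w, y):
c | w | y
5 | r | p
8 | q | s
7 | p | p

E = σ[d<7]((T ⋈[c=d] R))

σ filters on d, owned by the right side.
E' = (T ⋈[c=d] σ[d<7](R))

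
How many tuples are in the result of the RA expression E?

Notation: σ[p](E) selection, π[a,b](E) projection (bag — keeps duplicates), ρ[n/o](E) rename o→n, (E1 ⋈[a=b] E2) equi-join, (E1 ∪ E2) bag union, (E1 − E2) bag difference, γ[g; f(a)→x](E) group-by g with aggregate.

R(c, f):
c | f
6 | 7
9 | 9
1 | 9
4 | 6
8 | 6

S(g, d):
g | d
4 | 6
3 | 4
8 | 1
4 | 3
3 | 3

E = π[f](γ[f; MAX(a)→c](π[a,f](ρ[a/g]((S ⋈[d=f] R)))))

Row counts bottom-up:
  S → 5
  R → 5
  (S ⋈[d=f] R) → 2
  ρ[a/g]((S ⋈[d=f] R)) → 2
  π[a,f](ρ[a/g]((S ⋈[d=f] R))) → 2
  γ[f; MAX(a)→c](π[a,f](ρ[a/g]((S ⋈[d=f] R)))) → 1
  π[f](γ[f; MAX(a)→c](π[a,f](ρ[a/g]((S ⋈[d=f] R))))) → 1

|E| = 1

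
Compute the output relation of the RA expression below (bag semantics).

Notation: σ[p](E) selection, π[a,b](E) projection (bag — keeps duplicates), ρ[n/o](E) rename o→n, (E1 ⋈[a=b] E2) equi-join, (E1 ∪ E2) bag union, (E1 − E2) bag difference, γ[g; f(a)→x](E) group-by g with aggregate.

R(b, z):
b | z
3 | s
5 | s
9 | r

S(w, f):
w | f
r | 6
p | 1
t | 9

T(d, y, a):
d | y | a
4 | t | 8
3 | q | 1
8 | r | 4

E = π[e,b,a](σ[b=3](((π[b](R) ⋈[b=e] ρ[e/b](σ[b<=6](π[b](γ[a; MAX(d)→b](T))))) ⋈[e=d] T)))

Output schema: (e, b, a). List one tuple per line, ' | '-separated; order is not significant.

Subexpression sizes:
  R → 3
  π[b](R) → 3
  T → 3
  γ[a; MAX(d)→b](T) → 3
  π[b](γ[a; MAX(d)→b](T)) → 3
  σ[b<=6](π[b](γ[a; MAX(d)→b](T))) → 2
  ρ[e/b](σ[b<=6](π[b](γ[a; MAX(d)→b](T)))) → 2
  (π[b](R) ⋈[b=e] ρ[e/b](σ[b<=6](π[b](γ[a; MAX(d)→b](T))))) → 1
  T → 3
  ((π[b](R) ⋈[b=e] ρ[e/b](σ[b<=6](π[b](γ[a; MAX(d)→b](T))))) ⋈[e=d] T) → 1
  σ[b=3](((π[b](R) ⋈[b=e] ρ[e/b](σ[b<=6](π[b](γ[a; MAX(d)→b](T))))) ⋈[e=d] T)) → 1
  π[e,b,a](σ[b=3](((π[b](R) ⋈[b=e] ρ[e/b](σ[b<=6](π[b](γ[a; MAX(d)→b](T))))) ⋈[e=d] T))) → 1

== RESULT ==
e | b | a
3 | 3 | 1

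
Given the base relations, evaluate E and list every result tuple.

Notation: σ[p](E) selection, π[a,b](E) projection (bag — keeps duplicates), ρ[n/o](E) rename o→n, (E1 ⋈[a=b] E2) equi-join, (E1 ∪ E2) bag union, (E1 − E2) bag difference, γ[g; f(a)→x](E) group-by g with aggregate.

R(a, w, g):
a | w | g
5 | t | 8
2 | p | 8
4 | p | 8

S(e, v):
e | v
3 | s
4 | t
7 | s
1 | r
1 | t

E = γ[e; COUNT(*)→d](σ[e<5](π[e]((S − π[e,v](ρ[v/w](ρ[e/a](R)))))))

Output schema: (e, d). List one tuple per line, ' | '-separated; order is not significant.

Per-node cardinality:
  S → 5
  R → 3
  ρ[e/a](R) → 3
  ρ[v/w](ρ[e/a](R)) → 3
  π[e,v](ρ[v/w](ρ[e/a](R))) → 3
  (S − π[e,v](ρ[v/w](ρ[e/a](R)))) → 5
  π[e]((S − π[e,v](ρ[v/w](ρ[e/a](R))))) → 5
  σ[e<5](π[e]((S − π[e,v](ρ[v/w](ρ[e/a](R)))))) → 4
  γ[e; COUNT(*)→d](σ[e<5](π[e]((S − π[e,v](ρ[v/w](ρ[e/a](R))))))) → 3

== RESULT ==
e | d
1 | 2
3 | 1
4 | 1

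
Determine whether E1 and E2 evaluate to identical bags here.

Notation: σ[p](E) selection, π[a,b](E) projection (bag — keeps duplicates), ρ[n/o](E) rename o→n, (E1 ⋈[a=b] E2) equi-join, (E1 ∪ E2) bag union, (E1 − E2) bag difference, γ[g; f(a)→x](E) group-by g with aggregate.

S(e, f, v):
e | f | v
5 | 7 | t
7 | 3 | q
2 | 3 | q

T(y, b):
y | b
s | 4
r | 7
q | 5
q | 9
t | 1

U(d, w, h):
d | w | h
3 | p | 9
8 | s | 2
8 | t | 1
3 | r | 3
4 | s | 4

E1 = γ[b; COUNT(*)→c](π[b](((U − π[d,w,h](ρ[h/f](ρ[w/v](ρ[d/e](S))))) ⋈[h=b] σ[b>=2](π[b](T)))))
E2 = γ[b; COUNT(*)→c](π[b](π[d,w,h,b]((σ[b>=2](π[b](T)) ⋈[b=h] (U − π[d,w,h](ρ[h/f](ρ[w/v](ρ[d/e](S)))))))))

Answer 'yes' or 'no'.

E1 per-node cardinality:
  U → 5
  S → 3
  ρ[d/e](S) → 3
  ρ[w/v](ρ[d/e](S)) → 3
  ρ[h/f](ρ[w/v](ρ[d/e](S))) → 3
  π[d,w,h](ρ[h/f](ρ[w/v](ρ[d/e](S)))) → 3
  (U − π[d,w,h](ρ[h/f](ρ[w/v](ρ[d/e](S))))) → 5
  T → 5
  π[b](T) → 5
  σ[b>=2](π[b](T)) → 4
  ((U − π[d,w,h](ρ[h/f](ρ[w/v](ρ[d/e](S))))) ⋈[h=b] σ[b>=2](π[b](T))) → 2
  π[b](((U − π[d,w,h](ρ[h/f](ρ[w/v](ρ[d/e](S))))) ⋈[h=b] σ[b>=2](π[b](T)))) → 2
  γ[b; COUNT(*)→c](π[b](((U − π[d,w,h](ρ[h/f](ρ[w/v](ρ[d/e](S))))) ⋈[h=b] σ[b>=2](π[b](T))))) → 2
E2 per-node cardinality:
  T → 5
  π[b](T) → 5
  σ[b>=2](π[b](T)) → 4
  U → 5
  S → 3
  ρ[d/e](S) → 3
  ρ[w/v](ρ[d/e](S)) → 3
  ρ[h/f](ρ[w/v](ρ[d/e](S))) → 3
  π[d,w,h](ρ[h/f](ρ[w/v](ρ[d/e](S)))) → 3
  (U − π[d,w,h](ρ[h/f](ρ[w/v](ρ[d/e](S))))) → 5
  (σ[b>=2](π[b](T)) ⋈[b=h] (U − π[d,w,h](ρ[h/f](ρ[w/v](ρ[d/e](S)))))) → 2
  π[d,w,h,b]((σ[b>=2](π[b](T)) ⋈[b=h] (U − π[d,w,h](ρ[h/f](ρ[w/v](ρ[d/e](S))))))) → 2
  π[b](π[d,w,h,b]((σ[b>=2](π[b](T)) ⋈[b=h] (U − π[d,w,h](ρ[h/f](ρ[w/v](ρ[d/e](S)))))))) → 2
  γ[b; COUNT(*)→c](π[b](π[d,w,h,b]((σ[b>=2](π[b](T)) ⋈[b=h] (U − π[d,w,h](ρ[h/f](ρ[w/v](ρ[d/e](S))))))))) → 2

E1 and E2 produce the same multiset:
b | c
4 | 1
9 | 1

yes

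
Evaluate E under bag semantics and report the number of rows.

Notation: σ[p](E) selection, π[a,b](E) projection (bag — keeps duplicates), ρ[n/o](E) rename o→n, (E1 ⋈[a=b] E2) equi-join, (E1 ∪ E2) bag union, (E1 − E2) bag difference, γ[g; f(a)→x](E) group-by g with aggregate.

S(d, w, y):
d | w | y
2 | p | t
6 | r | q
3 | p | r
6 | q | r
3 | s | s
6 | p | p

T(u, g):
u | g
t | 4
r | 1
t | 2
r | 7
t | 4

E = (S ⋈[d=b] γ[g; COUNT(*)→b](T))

Per-node cardinality:
  S → 6
  T → 5
  γ[g; COUNT(*)→b](T) → 4
  (S ⋈[d=b] γ[g; COUNT(*)→b](T)) → 1

|E| = 1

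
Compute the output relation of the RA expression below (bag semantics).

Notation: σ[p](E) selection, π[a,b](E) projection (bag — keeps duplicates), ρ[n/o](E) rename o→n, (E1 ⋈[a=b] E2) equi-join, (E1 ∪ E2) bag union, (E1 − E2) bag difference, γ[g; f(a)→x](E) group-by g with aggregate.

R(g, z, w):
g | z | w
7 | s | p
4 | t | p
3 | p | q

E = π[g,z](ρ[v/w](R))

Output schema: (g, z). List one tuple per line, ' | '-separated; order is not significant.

Per-node cardinality:
  R → 3
  ρ[v/w](R) → 3
  π[g,z](ρ[v/w](R)) → 3

== RESULT ==
g | z
3 | p
4 | t
7 | s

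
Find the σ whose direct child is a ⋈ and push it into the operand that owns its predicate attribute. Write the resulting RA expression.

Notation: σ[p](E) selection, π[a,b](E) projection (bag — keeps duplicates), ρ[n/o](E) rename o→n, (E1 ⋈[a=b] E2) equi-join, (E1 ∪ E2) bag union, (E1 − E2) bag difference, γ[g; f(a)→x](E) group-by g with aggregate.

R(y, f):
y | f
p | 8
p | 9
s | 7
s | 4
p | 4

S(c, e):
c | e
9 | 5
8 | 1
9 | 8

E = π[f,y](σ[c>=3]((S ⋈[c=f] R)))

σ filters on c, owned by the left side.
E' = π[f,y]((σ[c>=3](S) ⋈[c=f] R))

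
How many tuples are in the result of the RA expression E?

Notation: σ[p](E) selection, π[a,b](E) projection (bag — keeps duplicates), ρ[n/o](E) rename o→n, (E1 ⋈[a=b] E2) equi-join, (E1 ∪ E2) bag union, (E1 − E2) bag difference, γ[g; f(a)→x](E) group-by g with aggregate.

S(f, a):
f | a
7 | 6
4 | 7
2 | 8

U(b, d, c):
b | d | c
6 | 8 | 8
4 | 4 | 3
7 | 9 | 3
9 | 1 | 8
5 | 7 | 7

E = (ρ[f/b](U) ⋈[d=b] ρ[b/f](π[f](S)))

Subexpression sizes:
  U → 5
  ρ[f/b](U) → 5
  S → 3
  π[f](S) → 3
  ρ[b/f](π[f](S)) → 3
  (ρ[f/b](U) ⋈[d=b] ρ[b/f](π[f](S))) → 2

|E| = 2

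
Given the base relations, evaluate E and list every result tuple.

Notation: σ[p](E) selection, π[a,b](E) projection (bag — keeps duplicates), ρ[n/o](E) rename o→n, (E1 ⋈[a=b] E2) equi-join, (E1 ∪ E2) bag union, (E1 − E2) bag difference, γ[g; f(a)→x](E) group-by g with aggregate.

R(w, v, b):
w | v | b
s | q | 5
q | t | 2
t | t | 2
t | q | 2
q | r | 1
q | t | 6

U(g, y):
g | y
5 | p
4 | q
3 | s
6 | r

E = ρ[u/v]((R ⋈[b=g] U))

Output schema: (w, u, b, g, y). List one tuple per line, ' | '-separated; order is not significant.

Per-node cardinality:
  R → 6
  U → 4
  (R ⋈[b=g] U) → 2
  ρ[u/v]((R ⋈[b=g] U)) → 2

== RESULT ==
w | u | b | g | y
q | t | 6 | 6 | r
s | q | 5 | 5 | p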